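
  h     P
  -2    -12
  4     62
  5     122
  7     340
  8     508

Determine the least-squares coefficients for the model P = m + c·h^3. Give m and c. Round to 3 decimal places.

From the data, Σ1 = 5, Σh^3 = 1036, Σh^3·h^3 = 399578.
For XᵀP: ΣP = 1020, Σh^3·P = 396030.
XᵀX·[m, c]ᵀ = XᵀP becomes [[5, 1036]; [1036, 399578]]·[m, c]ᵀ = [1020, 396030]ᵀ.
Eliminating c: 399578·(row 1) − 1036·(row 2) gives 924594·m = 399578·1020 − 1036·396030 = -2717520, so m = -452920/154099.
Then c = (396030 − 1036·(-452920/154099))/399578 = 153905/154099.

m = -2.939, c = 0.999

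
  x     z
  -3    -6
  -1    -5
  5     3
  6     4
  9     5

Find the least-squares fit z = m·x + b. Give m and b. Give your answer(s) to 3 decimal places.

The normal system MᵀM·[m, b]ᵀ = Mᵀz is [[152, 16]; [16, 5]]·[m, b]ᵀ = [107, 1]ᵀ.
Eliminating b: 5·(row 1) − 16·(row 2) gives 504·m = 5·107 − 16·1 = 519, so m = 173/168.
Then b = (1 − 16·(173/168))/5 = -65/21.

m = 1.030, b = -3.095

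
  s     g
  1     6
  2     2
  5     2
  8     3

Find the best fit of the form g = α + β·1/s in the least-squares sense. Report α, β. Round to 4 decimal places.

α = 1.4714, β = 3.8982

The normal equations are: 4·α + (73/40)·β = 13;  (73/40)·α + (2089/1600)·β = 311/40.
Determinant 4·(2089/1600) − (73/40)² = 3027/1600.
α = (13·(2089/1600) − (73/40)·(311/40))/(3027/1600) = 4454/3027; β = (4·(311/40) − (73/40)·13)/(3027/1600) = 11800/3027.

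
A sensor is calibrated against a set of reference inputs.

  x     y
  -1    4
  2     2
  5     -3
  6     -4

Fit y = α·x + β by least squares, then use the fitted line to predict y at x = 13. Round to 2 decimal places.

ŷ = -12.25

With design matrix M, MᵀM = [[66, 12]; [12, 4]] and Mᵀy = [-39, -1]ᵀ.
det = 66·4 − 12² = 120.
α = ((-39)·4 − 12·(-1))/120 = -6/5; β = (66·(-1) − 12·(-39))/120 = 67/20.
At x = 13: ŷ = (-6/5)·(13) + (67/20)·(1) = -49/4.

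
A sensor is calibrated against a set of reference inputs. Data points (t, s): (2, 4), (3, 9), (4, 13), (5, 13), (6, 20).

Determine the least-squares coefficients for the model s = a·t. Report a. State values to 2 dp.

Entries of AᵀA: Σt·t = 90.
Right-hand side: Σt·s = 272.
So AᵀA·[a]ᵀ = Aᵀs: [[90]]·[a]ᵀ = [272]ᵀ.
a = 272/90 = 3.02222.

a = 3.02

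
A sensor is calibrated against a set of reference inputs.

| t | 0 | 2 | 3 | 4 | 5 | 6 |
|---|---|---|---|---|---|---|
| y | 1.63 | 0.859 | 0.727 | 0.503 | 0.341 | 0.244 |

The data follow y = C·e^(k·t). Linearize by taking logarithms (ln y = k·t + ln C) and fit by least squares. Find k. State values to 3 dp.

Let Y = ln y. Fitting Y = k·t + ln C by least squares:
Σt = 20.0000, Σ(t)² = 90.0000, Σln y = -3.1559, Σt·ln y = -17.8520.
Equations: 90.0000·k + 20.0000·ln C = -17.8520;  20.0000·k + 6·ln C = -3.1559.
Solving (det = 140.0000): k = -0.31425, ln C = 0.52152.

k = -0.314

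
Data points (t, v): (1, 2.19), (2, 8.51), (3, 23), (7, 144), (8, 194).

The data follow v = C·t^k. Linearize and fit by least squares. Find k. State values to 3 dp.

Taking logs, ln v = k·ln t + ln C, so regress ln v on ln t.
AᵀA = [[9.7980, 5.8171]; [5.8171, 5]], rhs = [25.5539, 16.2983]ᵀ  (here Σln t = 5.8171, Σ(ln t)² = 9.7980, Σln v = 16.2983, Σln t·ln v = 25.5539).
Δ = 9.7980·5 − (5.8171)² = 15.1514; k = (25.5539·5 − 5.8171·16.2983)/15.1514 = 2.17540, ln C = (9.7980·16.2983 − 5.8171·25.5539)/15.1514 = 0.72875.

k = 2.175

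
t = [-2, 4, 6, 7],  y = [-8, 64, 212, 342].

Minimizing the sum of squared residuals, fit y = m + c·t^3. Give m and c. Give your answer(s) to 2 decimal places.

m = -0.34, c = 0.99

Normal-equation sums: Σ1 = 4, Σt^3 = 615, Σt^3·t^3 = 168465.
And Σy = 610, Σt^3·y = 167258.
Determinant 4·168465 − 615² = 295635.
m = (610·168465 − 615·167258)/295635 = -6668/19709; c = (4·167258 − 615·610)/295635 = 293882/295635.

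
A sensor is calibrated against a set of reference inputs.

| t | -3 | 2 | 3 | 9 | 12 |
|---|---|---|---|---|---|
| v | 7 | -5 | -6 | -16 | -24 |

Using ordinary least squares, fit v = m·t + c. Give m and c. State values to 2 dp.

m = -1.97, c = 0.28

From the data, Σt·t = 247, Σt = 23, Σ1 = 5.
Moment sums: Σt·v = -481, Σv = -44.
Normal equations: [[247, 23]; [23, 5]]·[m, c]ᵀ = [-481, -44]ᵀ.
det = 247·5 − 23² = 706.
m = ((-481)·5 − 23·(-44))/706 = -1393/706; c = (247·(-44) − 23·(-481))/706 = 195/706.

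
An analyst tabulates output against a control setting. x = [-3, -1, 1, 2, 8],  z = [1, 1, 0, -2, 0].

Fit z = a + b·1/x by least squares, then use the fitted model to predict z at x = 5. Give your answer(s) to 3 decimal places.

ẑ = -0.140

Compute the Gram sums: Σ1 = 5, Σ1/x = 7/24, Σ1/x·1/x = 1369/576.
Moment sums: Σz = 0, Σ1/x·z = -7/3.
MᵀM·[a, b]ᵀ = Mᵀz becomes [[5, 7/24]; [7/24, 1369/576]]·[a, b]ᵀ = [0, -7/3]ᵀ.
Δ = 5·(1369/576) − (7/24)² = 1699/144.
a = (0·(1369/576) − (7/24)·(-7/3))/(1699/144) = 98/1699; b = (5·(-7/3) − (7/24)·0)/(1699/144) = -1680/1699.
At x = 5: ẑ = (98/1699)·(1) + (-1680/1699)·(1/5) = -238/1699.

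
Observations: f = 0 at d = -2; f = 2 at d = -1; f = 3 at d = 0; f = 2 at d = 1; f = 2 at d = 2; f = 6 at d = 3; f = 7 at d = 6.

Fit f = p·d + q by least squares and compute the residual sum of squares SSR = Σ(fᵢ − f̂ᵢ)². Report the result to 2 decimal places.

SSR = 7.49

The normal equations are: 55·p + 9·q = 64;  9·p + 7·q = 22.
(Σd·d = 55, Σd = 9, Σ1 = 7, Σd·f = 64, Σf = 22.)
Eliminating q: 7·(row 1) − 9·(row 2) gives 304·p = 7·64 − 9·22 = 250, so p = 125/152.
Then q = (22 − 9·(125/152))/7 = 317/152.
Residuals: -67/152, 14/19, 139/152, -69/76, -263/152, 55/38, -3/152; SSR = 569/76.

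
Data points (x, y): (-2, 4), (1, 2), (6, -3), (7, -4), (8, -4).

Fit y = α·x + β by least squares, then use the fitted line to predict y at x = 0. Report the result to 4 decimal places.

ŷ = 2.4595

From the data, Σx·x = 154, Σx = 20, Σ1 = 5.
For Mᵀy: Σx·y = -84, Σy = -5.
Determinant 154·5 − 20² = 370.
α = ((-84)·5 − 20·(-5))/370 = -32/37; β = (154·(-5) − 20·(-84))/370 = 91/37.
At x = 0: ŷ = (-32/37)·(0) + (91/37)·(1) = 91/37.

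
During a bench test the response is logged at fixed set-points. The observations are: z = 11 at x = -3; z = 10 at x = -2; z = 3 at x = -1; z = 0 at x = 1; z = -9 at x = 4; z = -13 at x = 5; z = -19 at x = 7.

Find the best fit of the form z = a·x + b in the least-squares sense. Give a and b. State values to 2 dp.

a = -3.00, b = 2.29

With design matrix A, AᵀA = [[105, 11]; [11, 7]] and Aᵀz = [-290, -17]ᵀ.
Eliminating b: 7·(row 1) − 11·(row 2) gives 614·a = 7·(-290) − 11·(-17) = -1843, so a = -1843/614.
Then b = ((-17) − 11·(-1843/614))/7 = 1405/614.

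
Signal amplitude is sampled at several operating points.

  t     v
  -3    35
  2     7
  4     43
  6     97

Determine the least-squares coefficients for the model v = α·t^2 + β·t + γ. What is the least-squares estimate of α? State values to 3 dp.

α = 3.067

Normal-equation sums: Σt^2·t^2 = 1649, Σt^2·t = 261, Σt^2 = 65, Σt·t = 65, Σt = 9, Σ1 = 4.
And Σt^2·v = 4523, Σt·v = 663, Σv = 182.
MᵀM·[α, β, γ]ᵀ = Mᵀv becomes [[1649, 261, 65]; [261, 65, 9]; [65, 9, 4]]·[α, β, γ]ᵀ = [4523, 663, 182]ᵀ.
Solving the 3×3 system (Gaussian elimination) gives α = 40967/13358, β = -29379/13358, γ = 4089/6679.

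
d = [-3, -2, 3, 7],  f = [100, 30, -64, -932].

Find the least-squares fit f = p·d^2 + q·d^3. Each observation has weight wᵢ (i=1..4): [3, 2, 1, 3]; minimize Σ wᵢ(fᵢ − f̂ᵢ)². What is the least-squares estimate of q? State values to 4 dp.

q = -3.0055

Setting ∂/∂p … = 0 gives: 7559·p + 49871·q = -134640;  49871·p + 355991·q = -969336.
(Σwᵢ·d^2·d^2 = 7559, Σwᵢ·d^2·d^3 = 49871, Σwᵢ·d^3·d^3 = 355991, Σwᵢ·d^2·f = -134640, Σwᵢ·d^3·f = -969336.)
Eliminating q: 355991·(row 1) − 49871·(row 2) gives 203819328·p = 355991·(-134640) − 49871·(-969336) = 411127416, so p = 5710103/2830824.
Then q = ((-969336) − 49871·(5710103/2830824))/355991 = -8508047/2830824.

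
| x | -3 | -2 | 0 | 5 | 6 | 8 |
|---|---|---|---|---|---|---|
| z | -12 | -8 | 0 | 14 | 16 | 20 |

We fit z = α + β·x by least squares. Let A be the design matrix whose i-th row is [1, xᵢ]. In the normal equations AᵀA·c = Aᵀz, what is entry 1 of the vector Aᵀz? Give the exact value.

Entry 1 ↔ basis 1, so (Aᵀz)_{1} = Σᵢ zᵢ = (1)·(-12) + (1)·(-8) + (1)·(0) + (1)·(14) + (1)·(16) + (1)·(20) = 30.

30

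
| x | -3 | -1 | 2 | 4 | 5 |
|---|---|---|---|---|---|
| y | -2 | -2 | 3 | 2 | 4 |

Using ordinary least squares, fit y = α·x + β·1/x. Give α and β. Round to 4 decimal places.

Entries of MᵀM: Σx·x = 55, Σx·1/x = 5, Σ1/x·1/x = 5269/3600.
Right-hand side: Σx·y = 42, Σ1/x·y = 82/15.
Determinant 55·(5269/3600) − 5² = 39959/720.
α = (42·(5269/3600) − 5·(82/15))/(39959/720) = 122898/199795; β = (55·(82/15) − 5·42)/(39959/720) = 65280/39959.

α = 0.6151, β = 1.6337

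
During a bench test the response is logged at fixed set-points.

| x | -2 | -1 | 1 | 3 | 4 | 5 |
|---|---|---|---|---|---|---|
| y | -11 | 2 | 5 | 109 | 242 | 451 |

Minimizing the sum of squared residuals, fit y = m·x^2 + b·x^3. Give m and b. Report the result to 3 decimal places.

m = 3.259, b = 2.958

Sums needed: Σx^2·x^2 = 980, Σx^2·x^3 = 4360, Σx^3·x^3 = 20516.
Moment sums: Σx^2·y = 16091, Σx^3·y = 74897.
det = 980·20516 − 4360² = 1096080.
m = (16091·20516 − 4360·74897)/1096080 = 893009/274020; b = (980·74897 − 4360·16091)/1096080 = 162115/54804.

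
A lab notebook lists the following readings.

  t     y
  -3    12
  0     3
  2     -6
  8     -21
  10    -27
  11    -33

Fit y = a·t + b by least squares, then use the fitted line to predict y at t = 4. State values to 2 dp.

Compute the Gram sums: Σt·t = 298, Σt = 28, Σ1 = 6.
And Σt·y = -849, Σy = -72.
So XᵀX·[a, b]ᵀ = Xᵀy: [[298, 28]; [28, 6]]·[a, b]ᵀ = [-849, -72]ᵀ.
Determinant 298·6 − 28² = 1004.
a = ((-849)·6 − 28·(-72))/1004 = -1539/502; b = (298·(-72) − 28·(-849))/1004 = 579/251.
At t = 4: ŷ = (-1539/502)·(4) + (579/251)·(1) = -2499/251.

ŷ = -9.96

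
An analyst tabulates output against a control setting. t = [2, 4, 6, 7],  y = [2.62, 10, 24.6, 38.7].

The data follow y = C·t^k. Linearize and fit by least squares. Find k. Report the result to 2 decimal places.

Linearized form: ln y = k·ln t + ln C. From the 4 transformed points,
Σln t = 5.8171, Σ(ln t)² = 9.3992, Σln y = 10.1243, Σln t·ln y = 16.7122.
Equations: 9.3992·k + 5.8171·ln C = 16.7122;  5.8171·k + 4·ln C = 10.1243.
Solving (det = 3.7582): k = 2.11653, ln C = -0.54693.

k = 2.12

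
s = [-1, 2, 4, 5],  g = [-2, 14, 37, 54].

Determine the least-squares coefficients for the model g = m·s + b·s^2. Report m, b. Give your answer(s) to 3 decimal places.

m = 3.834, b = 1.386

XᵀX·[m, b]ᵀ = Xᵀg reads: 46·m + 196·b = 448;  196·m + 898·b = 1996.
(Σs·s = 46, Σs·s^2 = 196, Σs^2·s^2 = 898, Σs·g = 448, Σs^2·g = 1996.)
Determinant 46·898 − 196² = 2892.
m = (448·898 − 196·1996)/2892 = 924/241; b = (46·1996 − 196·448)/2892 = 334/241.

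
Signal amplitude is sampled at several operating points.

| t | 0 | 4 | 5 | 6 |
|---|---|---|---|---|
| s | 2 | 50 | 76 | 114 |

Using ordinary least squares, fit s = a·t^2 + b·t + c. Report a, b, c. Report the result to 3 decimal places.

a = 3.410, b = -1.925, c = 2.071

Compute the Gram sums: Σt^2·t^2 = 2177, Σt^2·t = 405, Σt^2 = 77, Σt·t = 77, Σt = 15, Σ1 = 4.
Moment sums: Σt^2·s = 6804, Σt·s = 1264, Σs = 242.
XᵀX·[a, b, c]ᵀ = Xᵀs becomes [[2177, 405, 77]; [405, 77, 15]; [77, 15, 4]]·[a, b, c]ᵀ = [6804, 1264, 242]ᵀ.
Solving the 3×3 system (Gaussian elimination) gives a = 1538/451, b = -868/451, c = 934/451.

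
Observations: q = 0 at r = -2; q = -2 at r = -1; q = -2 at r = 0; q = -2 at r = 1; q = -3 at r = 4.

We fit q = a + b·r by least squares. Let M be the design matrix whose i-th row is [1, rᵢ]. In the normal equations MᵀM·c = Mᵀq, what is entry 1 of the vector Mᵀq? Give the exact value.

Entry 1 ↔ basis 1, so (Mᵀq)_{1} = Σᵢ qᵢ = (1)·(0) + (1)·(-2) + (1)·(-2) + (1)·(-2) + (1)·(-3) = -9.

-9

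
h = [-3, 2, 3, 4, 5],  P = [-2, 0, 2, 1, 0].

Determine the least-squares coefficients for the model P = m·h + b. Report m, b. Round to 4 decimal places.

m = 0.3557, b = -0.5825

With design matrix A, AᵀA = [[63, 11]; [11, 5]] and AᵀP = [16, 1]ᵀ.
Determinant 63·5 − 11² = 194.
m = (16·5 − 11·1)/194 = 69/194; b = (63·1 − 11·16)/194 = -113/194.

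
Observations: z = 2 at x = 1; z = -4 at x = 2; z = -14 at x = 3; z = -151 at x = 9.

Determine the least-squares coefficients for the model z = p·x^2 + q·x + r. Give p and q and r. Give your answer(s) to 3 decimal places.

With design matrix M, MᵀM = [[6659, 765, 95]; [765, 95, 15]; [95, 15, 4]] and Mᵀz = [-12371, -1407, -167]ᵀ.
Row-reducing yields p = -2621/1412, q = -4011/7060, r = 3153/706.

p = -1.856, q = -0.568, r = 4.466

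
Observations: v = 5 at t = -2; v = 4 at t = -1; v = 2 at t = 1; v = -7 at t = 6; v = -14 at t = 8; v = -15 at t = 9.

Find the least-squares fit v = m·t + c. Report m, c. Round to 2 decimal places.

m = -1.88, c = 2.42

Setting ∂/∂m … = 0 gives: 187·m + 21·c = -301;  21·m + 6·c = -25.
Δ = 187·6 − 21² = 681.
m = ((-301)·6 − 21·(-25))/681 = -427/227; c = (187·(-25) − 21·(-301))/681 = 1646/681.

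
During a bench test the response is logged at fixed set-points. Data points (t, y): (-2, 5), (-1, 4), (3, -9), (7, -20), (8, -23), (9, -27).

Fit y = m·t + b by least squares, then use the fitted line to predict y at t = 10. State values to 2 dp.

The normal equations are: 208·m + 24·b = -608;  24·m + 6·b = -70.
Eliminating b: 6·(row 1) − 24·(row 2) gives 672·m = 6·(-608) − 24·(-70) = -1968, so m = -41/14.
Then b = ((-70) − 24·(-41/14))/6 = 1/21.
At t = 10: ŷ = (-41/14)·(10) + (1/21)·(1) = -614/21.

ŷ = -29.24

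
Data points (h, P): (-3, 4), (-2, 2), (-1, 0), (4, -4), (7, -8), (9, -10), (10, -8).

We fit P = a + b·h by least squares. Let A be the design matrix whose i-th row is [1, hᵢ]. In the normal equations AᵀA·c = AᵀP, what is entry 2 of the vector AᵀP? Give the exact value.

-258

Entry 2 ↔ basis h, so (AᵀP)_{2} = Σᵢ (h)·Pᵢ = (-3)·(4) + (-2)·(2) + (-1)·(0) + (4)·(-4) + (7)·(-8) + (9)·(-10) + (10)·(-8) = -258.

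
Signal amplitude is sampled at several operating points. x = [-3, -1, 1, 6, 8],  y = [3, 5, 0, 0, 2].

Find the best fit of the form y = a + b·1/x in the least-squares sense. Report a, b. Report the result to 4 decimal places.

a = 1.9781, b = -2.6306

AᵀA·[a, b]ᵀ = Aᵀy reads: 5·a + (-1/24)·b = 10;  (-1/24)·a + (1241/576)·b = -23/4.
Δ = 5·(1241/576) − (-1/24)² = 517/48.
a = (10·(1241/576) − (-1/24)·(-23/4))/(517/48) = 3068/1551; b = (5·(-23/4) − (-1/24)·10)/(517/48) = -1360/517.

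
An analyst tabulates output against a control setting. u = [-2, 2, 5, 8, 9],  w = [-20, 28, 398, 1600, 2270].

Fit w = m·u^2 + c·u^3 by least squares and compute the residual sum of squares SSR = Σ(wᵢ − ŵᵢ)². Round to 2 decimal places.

SSR = 1.20

Compute the Gram sums: Σu^2·u^2 = 11314, Σu^2·u^3 = 94942, Σu^3·u^3 = 809338.
Right-hand side: Σu^2·w = 296252, Σu^3·w = 2524164.
XᵀX·[m, c]ᵀ = Xᵀw becomes [[11314, 94942]; [94942, 809338]]·[m, c]ᵀ = [296252, 2524164]ᵀ.
Eliminating c: 809338·(row 1) − 94942·(row 2) gives 142866768·m = 809338·296252 − 94942·2524164 = 118822688, so m = 200714/241329.
Then c = (2524164 − 94942·(200714/241329))/809338 = 26977132/8929173.
Residuals: 2509308/2976391, 408556/811743, -3991096/8929173, -905536/8929173, 451208/2976391; SSR = 10689440/8929173.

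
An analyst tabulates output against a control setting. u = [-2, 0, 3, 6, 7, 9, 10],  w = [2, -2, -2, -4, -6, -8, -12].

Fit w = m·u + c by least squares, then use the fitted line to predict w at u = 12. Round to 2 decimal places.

ŵ = -11.49

Entries of MᵀM: Σu·u = 279, Σu = 33, Σ1 = 7.
For Mᵀw: Σu·w = -268, Σw = -32.
Δ = 279·7 − 33² = 864.
m = ((-268)·7 − 33·(-32))/864 = -205/216; c = (279·(-32) − 33·(-268))/864 = -7/72.
At u = 12: ŵ = (-205/216)·(12) + (-7/72)·(1) = -827/72.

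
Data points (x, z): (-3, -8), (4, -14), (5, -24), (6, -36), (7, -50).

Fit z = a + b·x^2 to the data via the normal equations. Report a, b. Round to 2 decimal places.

a = 2.30, b = -1.06

Normal-equation sums: Σ1 = 5, Σx^2 = 135, Σx^2·x^2 = 4659.
And Σz = -132, Σx^2·z = -4642.
Δ = 5·4659 − 135² = 5070.
a = ((-132)·4659 − 135·(-4642))/5070 = 1947/845; b = (5·(-4642) − 135·(-132))/5070 = -539/507.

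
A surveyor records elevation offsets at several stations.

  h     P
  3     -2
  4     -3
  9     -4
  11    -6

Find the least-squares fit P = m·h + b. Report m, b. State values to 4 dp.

Setting ∂/∂m … = 0 gives: 227·m + 27·b = -120;  27·m + 4·b = -15.
(Σh·h = 227, Σh = 27, Σ1 = 4, Σh·P = -120, ΣP = -15.)
Eliminating b: 4·(row 1) − 27·(row 2) gives 179·m = 4·(-120) − 27·(-15) = -75, so m = -75/179.
Then b = ((-15) − 27·(-75/179))/4 = -165/179.

m = -0.4190, b = -0.9218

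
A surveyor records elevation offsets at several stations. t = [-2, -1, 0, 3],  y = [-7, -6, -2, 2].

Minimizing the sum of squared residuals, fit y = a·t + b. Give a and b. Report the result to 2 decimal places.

The normal system XᵀX·[a, b]ᵀ = Xᵀy is [[14, 0]; [0, 4]]·[a, b]ᵀ = [26, -13]ᵀ.
Determinant 14·4 − 0² = 56.
a = (26·4 − 0·(-13))/56 = 13/7; b = (14·(-13) − 0·26)/56 = -13/4.

a = 1.86, b = -3.25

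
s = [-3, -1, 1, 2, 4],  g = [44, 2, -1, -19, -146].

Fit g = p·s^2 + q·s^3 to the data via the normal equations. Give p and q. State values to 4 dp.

p = -1.0851, q = -2.0047

With design matrix A, AᵀA = [[355, 813]; [813, 4891]] and Aᵀg = [-2015, -10687]ᵀ.
det = 355·4891 − 813² = 1075336.
p = ((-2015)·4891 − 813·(-10687))/1075336 = -583417/537668; q = (355·(-10687) − 813·(-2015))/1075336 = -1077845/537668.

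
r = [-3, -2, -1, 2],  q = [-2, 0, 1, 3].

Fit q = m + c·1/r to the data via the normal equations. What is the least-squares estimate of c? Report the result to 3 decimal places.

The normal equations are: 4·m + (-4/3)·c = 2;  (-4/3)·m + (29/18)·c = 7/6.
(Σ1 = 4, Σ1/r = -4/3, Σ1/r·1/r = 29/18, Σq = 2, Σ1/r·q = 7/6.)
Determinant 4·(29/18) − (-4/3)² = 14/3.
m = (2·(29/18) − (-4/3)·(7/6))/(14/3) = 43/42; c = (4·(7/6) − (-4/3)·2)/(14/3) = 11/7.

c = 1.571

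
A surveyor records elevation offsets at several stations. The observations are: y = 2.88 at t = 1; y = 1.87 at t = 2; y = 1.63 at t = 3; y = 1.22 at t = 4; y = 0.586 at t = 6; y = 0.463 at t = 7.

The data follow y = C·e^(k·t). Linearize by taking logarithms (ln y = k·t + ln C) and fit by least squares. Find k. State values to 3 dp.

Let Y = ln y. Fitting Y = k·t + ln C by least squares:
Σt = 23.0000, Σ(t)² = 115.0000, Σln y = 1.0667, Σt·ln y = -4.0260.
Normal system: [[115.0000, 23.0000]; [23.0000, 6]]·[k, ln C]ᵀ = [-4.0260, 1.0667]ᵀ.
Slope k = (n·Σt·ln y − Σt·Σln y)/(n·Σ(t)² − (Σt)²) = (6·-4.0260 − 23.0000·1.0667)/161.0000 = -0.30242; ln C = (Σln y − k·Σt)/n = 1.33707.

k = -0.302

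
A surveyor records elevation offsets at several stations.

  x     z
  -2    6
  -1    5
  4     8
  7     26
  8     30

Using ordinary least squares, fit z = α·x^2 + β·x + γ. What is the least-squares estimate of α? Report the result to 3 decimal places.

MᵀM·[α, β, γ]ᵀ = Mᵀz reads: 6770·α + 910·β + 134·γ = 3351;  910·α + 134·β + 16·γ = 437;  134·α + 16·β + 5·γ = 75.
(Σx^2·x^2 = 6770, Σx^2·x = 910, Σx^2 = 134, Σx·x = 134, Σx = 16, Σ1 = 5, Σx^2·z = 3351, Σx·z = 437, Σz = 75.)
Row-reducing yields α = 3383/6594, β = -662/1099, γ = 10478/3297.

α = 0.513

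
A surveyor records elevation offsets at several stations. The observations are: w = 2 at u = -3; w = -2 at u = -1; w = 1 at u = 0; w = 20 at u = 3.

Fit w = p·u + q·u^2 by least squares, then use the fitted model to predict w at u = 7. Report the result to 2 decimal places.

ŵ = 80.91

Forming AᵀA = [[19, -1]; [-1, 163]] and Aᵀw = [56, 196]ᵀ gives AᵀA·[p, q]ᵀ = Aᵀw.
Eliminating q: 163·(row 1) − (-1)·(row 2) gives 3096·p = 163·56 − (-1)·196 = 9324, so p = 259/86.
Then q = (196 − (-1)·(259/86))/163 = 105/86.
At u = 7: ŵ = (259/86)·(7) + (105/86)·(49) = 3479/43.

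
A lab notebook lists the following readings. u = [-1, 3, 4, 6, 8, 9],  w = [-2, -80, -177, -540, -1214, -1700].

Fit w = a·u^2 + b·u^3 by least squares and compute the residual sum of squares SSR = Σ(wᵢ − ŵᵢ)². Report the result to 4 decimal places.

SSR = 4.4506

From the data, Σu^2·u^2 = 12291, Σu^2·u^3 = 100859, Σu^3·u^3 = 845067.
And Σu^2·w = -238390, Σu^3·w = -1990994.
So MᵀM·[a, b]ᵀ = Mᵀw: [[12291, 100859]; [100859, 845067]]·[a, b]ᵀ = [-238390, -1990994]ᵀ.
det = 12291·845067 − 100859² = 214180616.
a = ((-238390)·845067 − 100859·(-1990994))/214180616 = -161464571/53545154; b = (12291·(-1990994) − 100859·(-238390))/214180616 = -106882561/53545154.
Residuals: -26254149/26772577, 19913/19247, -26787609/26772577, -395406/1409083, 26893410/26772577, -15372290/26772577; SSR = 119155271/26772577.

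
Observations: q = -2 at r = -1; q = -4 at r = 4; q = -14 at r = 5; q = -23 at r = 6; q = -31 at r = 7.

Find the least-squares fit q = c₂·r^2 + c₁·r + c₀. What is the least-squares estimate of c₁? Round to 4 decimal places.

AᵀA·[c₂, c₁, c₀]ᵀ = Aᵀq reads: 4579·c₂ + 747·c₁ + 127·c₀ = -2763;  747·c₂ + 127·c₁ + 21·c₀ = -439;  127·c₂ + 21·c₁ + 5·c₀ = -74.
(Σr^2·r^2 = 4579, Σr^2·r = 747, Σr^2 = 127, Σr·r = 127, Σr = 21, Σ1 = 5, Σr^2·q = -2763, Σr·q = -439, Σq = -74.)
Inverting the 3×3 Gram matrix, [c₂, c₁, c₀]ᵀ = [-17231/17198, 38035/17198, 11695/8599]ᵀ.

c₁ = 2.2116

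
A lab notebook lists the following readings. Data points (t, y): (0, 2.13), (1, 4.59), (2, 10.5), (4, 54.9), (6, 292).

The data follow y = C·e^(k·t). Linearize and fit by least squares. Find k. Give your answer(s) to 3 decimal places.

Taking logs, ln y = k·t + ln C, so regress ln y on t.
Σt = 13.0000, Σ(t)² = 57.0000, Σln y = 14.3136, Σt·ln y = 56.3092.
Equations: 57.0000·k + 13.0000·ln C = 56.3092;  13.0000·k + 5·ln C = 14.3136.
Δ = 57.0000·5 − (13.0000)² = 116.0000; k = (56.3092·5 − 13.0000·14.3136)/116.0000 = 0.82301, ln C = (57.0000·14.3136 − 13.0000·56.3092)/116.0000 = 0.72291.

k = 0.823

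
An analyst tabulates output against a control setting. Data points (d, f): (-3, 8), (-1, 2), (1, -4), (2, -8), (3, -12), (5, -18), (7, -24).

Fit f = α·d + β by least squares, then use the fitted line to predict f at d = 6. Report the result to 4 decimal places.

f̂ = -21.0286

Sums needed: Σd·d = 98, Σd = 14, Σ1 = 7.
Moment sums: Σd·f = -340, Σf = -56.
AᵀA·[α, β]ᵀ = Aᵀf becomes [[98, 14]; [14, 7]]·[α, β]ᵀ = [-340, -56]ᵀ.
Determinant 98·7 − 14² = 490.
α = ((-340)·7 − 14·(-56))/490 = -114/35; β = (98·(-56) − 14·(-340))/490 = -52/35.
At d = 6: f̂ = (-114/35)·(6) + (-52/35)·(1) = -736/35.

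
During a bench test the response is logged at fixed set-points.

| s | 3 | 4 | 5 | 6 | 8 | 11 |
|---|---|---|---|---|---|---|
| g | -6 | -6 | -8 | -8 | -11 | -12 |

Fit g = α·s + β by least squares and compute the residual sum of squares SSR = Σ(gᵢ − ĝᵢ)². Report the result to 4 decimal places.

SSR = 2.0778

Compute the Gram sums: Σs·s = 271, Σs = 37, Σ1 = 6.
Right-hand side: Σs·g = -350, Σg = -51.
Normal equations: [[271, 37]; [37, 6]]·[α, β]ᵀ = [-350, -51]ᵀ.
Eliminating β: 6·(row 1) − 37·(row 2) gives 257·α = 6·(-350) − 37·(-51) = -213, so α = -213/257.
Then β = ((-51) − 37·(-213/257))/6 = -871/257.
Residuals: -32/257, 181/257, -120/257, 93/257, -252/257, 130/257; SSR = 534/257.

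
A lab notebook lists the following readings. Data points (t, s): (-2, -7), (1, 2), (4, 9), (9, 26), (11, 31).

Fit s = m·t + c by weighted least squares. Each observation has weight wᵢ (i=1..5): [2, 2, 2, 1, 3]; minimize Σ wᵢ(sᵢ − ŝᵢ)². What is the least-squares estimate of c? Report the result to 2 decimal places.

The normal equations are: 486·m + 48·c = 1361;  48·m + 10·c = 127.
Eliminating c: 10·(row 1) − 48·(row 2) gives 2556·m = 10·1361 − 48·127 = 7514, so m = 3757/1278.
Then c = (127 − 48·(3757/1278))/10 = -601/426.

c = -1.41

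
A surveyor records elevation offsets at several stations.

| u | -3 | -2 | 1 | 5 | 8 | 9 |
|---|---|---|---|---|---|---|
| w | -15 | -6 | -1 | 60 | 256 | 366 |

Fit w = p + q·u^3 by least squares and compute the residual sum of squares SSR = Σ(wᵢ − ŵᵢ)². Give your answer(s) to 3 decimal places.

Normal-equation sums: Σ1 = 6, Σu^3 = 1332, Σu^3·u^3 = 810004.
For Xᵀw: Σw = 660, Σu^3·w = 405838.
So XᵀX·[p, q]ᵀ = Xᵀw: [[6, 1332]; [1332, 810004]]·[p, q]ᵀ = [660, 405838]ᵀ.
Δ = 6·810004 − 1332² = 3085800.
p = (660·810004 − 1332·405838)/3085800 = -6727/3475; q = (6·405838 − 1332·660)/3085800 = 129659/257150.
Residuals: 141341/257150, -783/25715, 110989/257150, -280577/257150, -5721/25715, 93287/257150; SSR = 239269/128575.

SSR = 1.861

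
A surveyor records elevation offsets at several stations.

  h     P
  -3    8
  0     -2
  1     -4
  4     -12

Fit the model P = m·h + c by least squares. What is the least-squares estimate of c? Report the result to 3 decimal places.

c = -1.080

With design matrix X, XᵀX = [[26, 2]; [2, 4]] and XᵀP = [-76, -10]ᵀ.
det = 26·4 − 2² = 100.
m = ((-76)·4 − 2·(-10))/100 = -71/25; c = (26·(-10) − 2·(-76))/100 = -27/25.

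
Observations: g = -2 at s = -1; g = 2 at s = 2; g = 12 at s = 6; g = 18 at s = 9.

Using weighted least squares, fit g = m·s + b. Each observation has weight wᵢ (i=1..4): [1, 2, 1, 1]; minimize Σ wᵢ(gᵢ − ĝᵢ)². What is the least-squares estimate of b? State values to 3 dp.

Compute the Gram sums: Σwᵢ·s·s = 126, Σwᵢ·s = 18, Σwᵢ·1 = 5.
For AᵀWg: Σwᵢ·s·g = 244, Σwᵢ·g = 32.
So AᵀWA·[m, b]ᵀ = AᵀWg: [[126, 18]; [18, 5]]·[m, b]ᵀ = [244, 32]ᵀ.
Δ = 126·5 − 18² = 306.
m = (244·5 − 18·32)/306 = 322/153; b = (126·32 − 18·244)/306 = -20/17.

b = -1.176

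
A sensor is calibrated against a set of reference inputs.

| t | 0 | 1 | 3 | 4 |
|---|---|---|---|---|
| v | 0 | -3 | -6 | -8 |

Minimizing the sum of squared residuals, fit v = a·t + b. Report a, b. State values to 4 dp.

a = -1.9000, b = -0.4500

Sums needed: Σt·t = 26, Σt = 8, Σ1 = 4.
Moment sums: Σt·v = -53, Σv = -17.
XᵀX·[a, b]ᵀ = Xᵀv becomes [[26, 8]; [8, 4]]·[a, b]ᵀ = [-53, -17]ᵀ.
Δ = 26·4 − 8² = 40.
a = ((-53)·4 − 8·(-17))/40 = -19/10; b = (26·(-17) − 8·(-53))/40 = -9/20.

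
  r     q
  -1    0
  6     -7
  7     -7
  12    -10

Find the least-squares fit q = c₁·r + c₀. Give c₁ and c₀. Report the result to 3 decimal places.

AᵀA·[c₁, c₀]ᵀ = Aᵀq reads: 230·c₁ + 24·c₀ = -211;  24·c₁ + 4·c₀ = -24.
(Σr·r = 230, Σr = 24, Σ1 = 4, Σr·q = -211, Σq = -24.)
det = 230·4 − 24² = 344.
c₁ = ((-211)·4 − 24·(-24))/344 = -67/86; c₀ = (230·(-24) − 24·(-211))/344 = -57/43.

c₁ = -0.779, c₀ = -1.326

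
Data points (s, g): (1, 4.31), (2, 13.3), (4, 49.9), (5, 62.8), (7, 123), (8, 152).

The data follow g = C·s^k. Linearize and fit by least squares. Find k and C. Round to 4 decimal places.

With ln gᵢ as the transformed response and ln sᵢ as the regressor:
Σln s = 7.7142, Σ(ln s)² = 13.1032, Σln g = 21.9347, Σln s·ln g = 33.6881.
Equations: 13.1032·k + 7.7142·ln C = 33.6881;  7.7142·k + 6·ln C = 21.9347.
Solving (det = 19.1098): k = 1.72261, ln C = 1.44102, so C = exp(1.44102) = 4.22500.

k = 1.7226, C = 4.2250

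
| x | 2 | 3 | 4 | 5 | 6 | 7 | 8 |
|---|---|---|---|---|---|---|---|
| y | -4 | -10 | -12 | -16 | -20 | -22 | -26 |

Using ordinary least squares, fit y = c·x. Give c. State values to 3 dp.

MᵀM·[c]ᵀ = Mᵀy reads: 203·c = -648.
(Σx·x = 203, Σx·y = -648.)
c = (-648)/203 = -3.19212.

c = -3.192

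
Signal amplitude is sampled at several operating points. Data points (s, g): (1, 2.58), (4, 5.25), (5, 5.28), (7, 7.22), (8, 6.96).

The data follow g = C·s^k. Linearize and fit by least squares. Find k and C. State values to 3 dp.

Linearized form: ln g = k·ln s + ln C. From the 5 transformed points,
AᵀA = [[12.6227, 7.0211]; [7.0211, 5]], rhs = [12.8580, 8.1870]ᵀ  (here Σln s = 7.0211, Σ(ln s)² = 12.6227, Σln g = 8.1870, Σln s·ln g = 12.8580).
Slope k = (n·Σln s·ln g − Σln s·Σln g)/(n·Σ(ln s)² − (Σln s)²) = (5·12.8580 − 7.0211·8.1870)/13.8181 = 0.49274; ln C = (Σln g − k·Σln s)/n = 0.94548, so C = exp(0.94548) = 2.57404.

k = 0.493, C = 2.574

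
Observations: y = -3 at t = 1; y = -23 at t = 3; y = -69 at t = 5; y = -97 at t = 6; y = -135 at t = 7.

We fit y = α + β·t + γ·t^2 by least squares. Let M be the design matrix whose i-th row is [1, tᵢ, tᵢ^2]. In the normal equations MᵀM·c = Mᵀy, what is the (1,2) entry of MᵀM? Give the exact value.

Row 1 ↔ basis 1, column 2 ↔ basis t, so (MᵀM)_{1,2} = Σᵢ t = (1)·(1) + (1)·(3) + (1)·(5) + (1)·(6) + (1)·(7) = 22.

22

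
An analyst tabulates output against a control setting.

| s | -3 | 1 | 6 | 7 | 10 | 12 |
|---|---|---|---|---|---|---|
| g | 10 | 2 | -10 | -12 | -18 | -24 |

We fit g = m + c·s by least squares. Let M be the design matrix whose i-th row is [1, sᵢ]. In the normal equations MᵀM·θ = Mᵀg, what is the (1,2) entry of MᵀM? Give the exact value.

33

Row 1 ↔ basis 1, column 2 ↔ basis s, so (MᵀM)_{1,2} = Σᵢ s = (1)·(-3) + (1)·(1) + (1)·(6) + (1)·(7) + (1)·(10) + (1)·(12) = 33.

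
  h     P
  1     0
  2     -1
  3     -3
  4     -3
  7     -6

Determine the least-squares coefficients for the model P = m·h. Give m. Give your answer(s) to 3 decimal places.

m = -0.823

Forming MᵀM = [[79]] and MᵀP = [-65]ᵀ gives MᵀM·[m]ᵀ = MᵀP.
Hence m = -65 / 79 ≈ -0.822785.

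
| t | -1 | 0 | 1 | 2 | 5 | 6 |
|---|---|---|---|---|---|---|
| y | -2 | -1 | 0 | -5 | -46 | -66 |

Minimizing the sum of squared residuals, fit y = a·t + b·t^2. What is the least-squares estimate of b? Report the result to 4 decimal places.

b = -2.0279

Setting ∂/∂a … = 0 gives: 67·a + 349·b = -634;  349·a + 1939·b = -3548.
(Σt·t = 67, Σt·t^2 = 349, Σt^2·t^2 = 1939, Σt·y = -634, Σt^2·y = -3548.)
det = 67·1939 − 349² = 8112.
a = ((-634)·1939 − 349·(-3548))/8112 = 4463/4056; b = (67·(-3548) − 349·(-634))/8112 = -8225/4056.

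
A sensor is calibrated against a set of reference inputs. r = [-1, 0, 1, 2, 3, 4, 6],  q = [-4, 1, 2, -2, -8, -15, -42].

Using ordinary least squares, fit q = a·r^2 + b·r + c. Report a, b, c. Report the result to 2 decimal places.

a = -1.54, b = 2.19, c = 0.37

Sums needed: Σr^2·r^2 = 1651, Σr^2·r = 315, Σr^2 = 67, Σr·r = 67, Σr = 15, Σ1 = 7.
And Σr^2·q = -1834, Σr·q = -334, Σq = -68.
So AᵀA·[a, b, c]ᵀ = Aᵀq: [[1651, 315, 67]; [315, 67, 15]; [67, 15, 7]]·[a, b, c]ᵀ = [-1834, -334, -68]ᵀ.
Inverting the 3×3 Gram matrix, [a, b, c]ᵀ = [-713/462, 337/154, 85/231]ᵀ.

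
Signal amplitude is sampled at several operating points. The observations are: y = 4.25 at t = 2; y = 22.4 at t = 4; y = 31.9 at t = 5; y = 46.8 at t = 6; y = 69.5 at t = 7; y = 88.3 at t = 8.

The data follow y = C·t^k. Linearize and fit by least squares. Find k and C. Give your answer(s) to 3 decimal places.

With ln yᵢ as the transformed response and ln tᵢ as the regressor:
XᵀX = [[16.3136, 9.5060]; [9.5060, 6]], rhs = [35.3474, 20.5865]ᵀ  (here Σln t = 9.5060, Σ(ln t)² = 16.3136, Σln y = 20.5865, Σln t·ln y = 35.3474).
Δ = 16.3136·6 − (9.5060)² = 7.5177; k = (35.3474·6 − 9.5060·20.5865)/7.5177 = 2.18006, ln C = (16.3136·20.5865 − 9.5060·35.3474)/7.5177 = -0.02285, so C = exp(-0.02285) = 0.97741.

k = 2.180, C = 0.977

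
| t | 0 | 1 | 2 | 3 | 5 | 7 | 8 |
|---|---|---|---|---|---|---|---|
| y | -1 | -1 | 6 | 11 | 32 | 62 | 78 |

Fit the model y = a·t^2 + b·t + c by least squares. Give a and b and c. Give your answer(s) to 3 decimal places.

Setting ∂/∂a … = 0 gives: 7220·a + 1016·b + 152·c = 8952;  1016·a + 152·b + 26·c = 1262;  152·a + 26·b + 7·c = 187.
(Σt^2·t^2 = 7220, Σt^2·t = 1016, Σt^2 = 152, Σt·t = 152, Σt = 26, Σ1 = 7, Σt^2·y = 8952, Σt·y = 1262, Σy = 187.)
Row-reducing yields a = 6550/5889, b = 6941/5889, c = -3563/1963.

a = 1.112, b = 1.179, c = -1.815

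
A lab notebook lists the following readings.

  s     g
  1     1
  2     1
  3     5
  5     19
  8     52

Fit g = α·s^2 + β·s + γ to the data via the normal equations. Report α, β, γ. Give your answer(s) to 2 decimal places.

XᵀX·[α, β, γ]ᵀ = Xᵀg reads: 4819·α + 673·β + 103·γ = 3853;  673·α + 103·β + 19·γ = 529;  103·α + 19·β + 5·γ = 78.
Row-reducing yields α = 279/286, β = -391/286, γ = 100/143.

α = 0.98, β = -1.37, γ = 0.70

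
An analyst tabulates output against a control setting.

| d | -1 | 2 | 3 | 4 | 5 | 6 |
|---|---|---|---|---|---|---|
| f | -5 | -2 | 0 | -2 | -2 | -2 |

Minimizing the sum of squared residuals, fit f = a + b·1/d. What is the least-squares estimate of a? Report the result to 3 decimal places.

a = -2.359

XᵀX·[a, b]ᵀ = Xᵀf reads: 6·a + (9/20)·b = -13;  (9/20)·a + (5369/3600)·b = 83/30.
(Σ1 = 6, Σ1/d = 9/20, Σ1/d·1/d = 5369/3600, Σf = -13, Σ1/d·f = 83/30.)
Eliminating b: (5369/3600)·(row 1) − (9/20)·(row 2) gives (2099/240)·a = (5369/3600)·(-13) − (9/20)·(83/30) = -74279/3600, so a = -74279/31485.
Then b = ((83/30) − (9/20)·(-74279/31485))/(5369/3600) = 5388/2099.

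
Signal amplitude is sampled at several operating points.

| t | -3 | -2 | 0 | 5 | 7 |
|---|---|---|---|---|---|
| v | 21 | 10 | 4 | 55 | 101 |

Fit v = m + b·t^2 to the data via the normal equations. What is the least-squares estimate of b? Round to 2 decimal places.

b = 2.01

With design matrix X, XᵀX = [[5, 87]; [87, 3123]] and Xᵀv = [191, 6553]ᵀ.
Eliminating b: 3123·(row 1) − 87·(row 2) gives 8046·m = 3123·191 − 87·6553 = 26382, so m = 4397/1341.
Then b = (6553 − 87·(4397/1341))/3123 = 8074/4023.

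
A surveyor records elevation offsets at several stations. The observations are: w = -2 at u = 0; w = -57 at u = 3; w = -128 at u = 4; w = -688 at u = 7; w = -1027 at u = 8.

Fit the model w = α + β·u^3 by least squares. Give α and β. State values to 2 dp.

MᵀM·[α, β]ᵀ = Mᵀw reads: 5·α + 946·β = -1902;  946·α + 384618·β = -771539.
Determinant 5·384618 − 946² = 1028174.
α = ((-1902)·384618 − 946·(-771539))/1028174 = -833771/514087; β = (5·(-771539) − 946·(-1902))/1028174 = -2058403/1028174.

α = -1.62, β = -2.00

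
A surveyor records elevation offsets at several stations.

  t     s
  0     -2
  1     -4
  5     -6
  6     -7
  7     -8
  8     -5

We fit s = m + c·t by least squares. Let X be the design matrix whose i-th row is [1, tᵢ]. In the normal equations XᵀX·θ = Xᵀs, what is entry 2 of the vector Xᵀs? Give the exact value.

-172

Entry 2 ↔ basis t, so (Xᵀs)_{2} = Σᵢ (t)·sᵢ = (0)·(-2) + (1)·(-4) + (5)·(-6) + (6)·(-7) + (7)·(-8) + (8)·(-5) = -172.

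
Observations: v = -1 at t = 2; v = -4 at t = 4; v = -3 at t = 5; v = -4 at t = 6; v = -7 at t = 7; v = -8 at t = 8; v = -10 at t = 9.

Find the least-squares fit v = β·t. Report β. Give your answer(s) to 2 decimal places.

β = -0.95

The normal system MᵀM·[β]ᵀ = Mᵀv is [[275]]·[β]ᵀ = [-260]ᵀ.
Hence β = -260 / 275 ≈ -0.945455.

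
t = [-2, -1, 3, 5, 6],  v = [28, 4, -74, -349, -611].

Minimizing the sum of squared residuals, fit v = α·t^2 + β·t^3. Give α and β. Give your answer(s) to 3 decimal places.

AᵀA·[α, β]ᵀ = Aᵀv reads: 2019·α + 11111·β = -31271;  11111·α + 63075·β = -177827.
(Σt^2·t^2 = 2019, Σt^2·t^3 = 11111, Σt^3·t^3 = 63075, Σt^2·v = -31271, Σt^3·v = -177827.)
Eliminating β: 63075·(row 1) − 11111·(row 2) gives 3894104·α = 63075·(-31271) − 11111·(-177827) = 3417472, so α = 427184/486763.
Then β = ((-177827) − 11111·(427184/486763))/63075 = -1447579/486763.

α = 0.878, β = -2.974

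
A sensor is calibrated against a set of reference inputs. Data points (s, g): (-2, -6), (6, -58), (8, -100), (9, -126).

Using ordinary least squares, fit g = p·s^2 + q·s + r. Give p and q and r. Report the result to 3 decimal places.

p = -1.470, q = -0.608, r = -1.344

Compute the Gram sums: Σs^2·s^2 = 11969, Σs^2·s = 1449, Σs^2 = 185, Σs·s = 185, Σs = 21, Σ1 = 4.
Moment sums: Σs^2·g = -18718, Σs·g = -2270, Σg = -290.
Inverting the 3×3 Gram matrix, [p, q, r]ᵀ = [-1518/1033, -628/1033, -1388/1033]ᵀ.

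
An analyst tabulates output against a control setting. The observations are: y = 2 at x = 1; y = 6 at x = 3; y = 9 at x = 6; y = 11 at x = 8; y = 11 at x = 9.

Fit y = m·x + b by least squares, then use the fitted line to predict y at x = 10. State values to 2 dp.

ŷ = 12.93

The normal equations are: 191·m + 27·b = 261;  27·m + 5·b = 39.
(Σx·x = 191, Σx = 27, Σ1 = 5, Σx·y = 261, Σy = 39.)
Eliminating b: 5·(row 1) − 27·(row 2) gives 226·m = 5·261 − 27·39 = 252, so m = 126/113.
Then b = (39 − 27·(126/113))/5 = 201/113.
At x = 10: ŷ = (126/113)·(10) + (201/113)·(1) = 1461/113.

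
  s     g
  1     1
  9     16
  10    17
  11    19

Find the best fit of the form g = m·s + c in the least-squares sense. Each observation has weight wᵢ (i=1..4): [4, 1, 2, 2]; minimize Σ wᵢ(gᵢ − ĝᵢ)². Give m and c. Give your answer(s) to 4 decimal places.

Sums needed: Σwᵢ·s·s = 527, Σwᵢ·s = 55, Σwᵢ·1 = 9.
And Σwᵢ·s·g = 906, Σwᵢ·g = 92.
Δ = 527·9 − 55² = 1718.
m = (906·9 − 55·92)/1718 = 1547/859; c = (527·92 − 55·906)/1718 = -673/859.

m = 1.8009, c = -0.7835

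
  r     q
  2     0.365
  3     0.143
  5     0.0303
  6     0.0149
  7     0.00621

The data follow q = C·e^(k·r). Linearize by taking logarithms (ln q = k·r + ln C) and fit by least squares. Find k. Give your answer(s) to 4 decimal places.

With ln qᵢ as the transformed response and rᵢ as the regressor:
Over the data: Σr = 23.0000, Σ(r)² = 123.0000, Σln q = -15.7374, Σr·ln q = -86.1430.
Normal system: [[123.0000, 23.0000]; [23.0000, 5]]·[k, ln C]ᵀ = [-86.1430, -15.7374]ᵀ.
Solving (det = 86.0000): k = -0.79948, ln C = 0.53016.

k = -0.7995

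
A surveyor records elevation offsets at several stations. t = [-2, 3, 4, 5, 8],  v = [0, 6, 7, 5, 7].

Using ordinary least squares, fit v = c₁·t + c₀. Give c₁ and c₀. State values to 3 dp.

c₁ = 0.695, c₀ = 2.496

Normal-equation sums: Σt·t = 118, Σt = 18, Σ1 = 5.
For Mᵀv: Σt·v = 127, Σv = 25.
Δ = 118·5 − 18² = 266.
c₁ = (127·5 − 18·25)/266 = 185/266; c₀ = (118·25 − 18·127)/266 = 332/133.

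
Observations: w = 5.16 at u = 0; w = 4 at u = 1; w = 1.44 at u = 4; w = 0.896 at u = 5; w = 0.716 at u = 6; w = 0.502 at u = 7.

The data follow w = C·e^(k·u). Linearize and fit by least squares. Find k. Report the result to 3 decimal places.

k = -0.340

Taking logs, ln w = k·u + ln C, so regress ln w on u.
Σu = 23.0000, Σ(u)² = 127.0000, Σln w = 2.2588, Σu·ln w = -4.5327.
Normal system: [[127.0000, 23.0000]; [23.0000, 6]]·[k, ln C]ᵀ = [-4.5327, 2.2588]ᵀ.
Δ = 127.0000·6 − (23.0000)² = 233.0000; k = (-4.5327·6 − 23.0000·2.2588)/233.0000 = -0.33970, ln C = (127.0000·2.2588 − 23.0000·-4.5327)/233.0000 = 1.67865.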